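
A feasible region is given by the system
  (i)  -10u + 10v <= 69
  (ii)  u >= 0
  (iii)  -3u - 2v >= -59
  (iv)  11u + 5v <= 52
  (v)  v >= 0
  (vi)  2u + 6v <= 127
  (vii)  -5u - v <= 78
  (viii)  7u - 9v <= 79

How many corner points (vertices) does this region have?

4

Intersecting each pair of boundary lines and keeping only the points that satisfy every inequality leaves:
  (0, 69/10)
  (35/32, 1279/160)
  (0, 0)
  (52/11, 0)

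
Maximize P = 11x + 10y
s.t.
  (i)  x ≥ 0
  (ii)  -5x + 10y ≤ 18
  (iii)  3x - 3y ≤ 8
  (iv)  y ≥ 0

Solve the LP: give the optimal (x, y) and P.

x = 134/15, y = 94/15, maximum P = 2414/15

Corner points and P = 11x + 10y:
  (0, 9/5) → P = 18
  (0, 0) → P = 0
  (134/15, 94/15) → P = 2414/15
  (8/3, 0) → P = 88/3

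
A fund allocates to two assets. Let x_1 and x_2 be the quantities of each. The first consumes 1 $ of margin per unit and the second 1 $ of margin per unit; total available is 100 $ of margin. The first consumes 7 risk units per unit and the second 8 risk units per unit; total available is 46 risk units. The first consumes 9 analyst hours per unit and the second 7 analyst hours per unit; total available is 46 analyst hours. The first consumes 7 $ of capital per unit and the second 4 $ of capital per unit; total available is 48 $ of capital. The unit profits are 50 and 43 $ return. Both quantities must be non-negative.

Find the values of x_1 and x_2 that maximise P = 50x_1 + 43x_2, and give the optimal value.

Vertices and P = 50x_1 + 43x_2:
  (0, 0) → P = 0
  (0, 23/4) → P = 989/4
  (46/9, 0) → P = 2300/9
  (2, 4) → P = 272

x_1 = 2, x_2 = 4, maximum P = 272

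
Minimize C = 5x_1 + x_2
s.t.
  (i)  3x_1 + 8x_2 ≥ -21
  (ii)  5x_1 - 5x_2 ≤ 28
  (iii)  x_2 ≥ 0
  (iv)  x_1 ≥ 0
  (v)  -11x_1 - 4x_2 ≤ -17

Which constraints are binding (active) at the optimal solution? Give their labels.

(iv) and (v)

Vertices and C = 5x_1 + x_2:
  (28/5, 0) → C = 28
  (17/11, 0) → C = 85/11
  (0, 17/4) → C = 17/4
The feasible region is unbounded (it extends along (0, 1), (1, 1)), but C strictly increases along every unbounded feasible direction, so there is no improving ray and the minimum is attained at a vertex.

The minimum is at (0, 17/4). Substituting into each constraint, equality holds for (iv) and (v); the remaining constraints have slack.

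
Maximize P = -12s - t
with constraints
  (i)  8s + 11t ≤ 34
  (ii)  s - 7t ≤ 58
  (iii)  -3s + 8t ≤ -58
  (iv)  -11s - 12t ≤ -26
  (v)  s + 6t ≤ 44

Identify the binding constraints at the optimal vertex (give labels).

(iii) and (iv)

Vertices and P = -12s - t:
  (876/67, -430/67) → P = -10082/67
  (910/97, -362/97) → P = -10558/97
  (878/89, -612/89) → P = -9924/89
  (226/31, -140/31) → P = -2572/31

The maximum is at (226/31, -140/31). Substituting into each constraint, equality holds for (iii) and (iv); the remaining constraints have slack.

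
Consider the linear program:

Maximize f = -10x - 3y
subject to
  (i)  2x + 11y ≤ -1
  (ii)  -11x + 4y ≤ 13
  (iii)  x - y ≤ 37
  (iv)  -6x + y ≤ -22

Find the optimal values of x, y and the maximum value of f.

Vertices and f = -10x - 3y:
  (406/13, -75/13) → f = -295
  (241/68, -25/34) → f = -565/17
  (-3, -40) → f = 150

x = -3, y = -40, maximum f = 150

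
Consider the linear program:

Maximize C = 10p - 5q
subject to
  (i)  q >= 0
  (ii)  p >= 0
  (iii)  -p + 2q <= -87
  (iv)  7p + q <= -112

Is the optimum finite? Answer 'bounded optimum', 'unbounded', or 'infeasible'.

infeasible

The boundaries q = 0 and -p + 2q = -87 meet at (87, 0), but that point violates 7p + q ≤ -112. Every candidate vertex is excluded by some other constraint, so the feasible region is empty.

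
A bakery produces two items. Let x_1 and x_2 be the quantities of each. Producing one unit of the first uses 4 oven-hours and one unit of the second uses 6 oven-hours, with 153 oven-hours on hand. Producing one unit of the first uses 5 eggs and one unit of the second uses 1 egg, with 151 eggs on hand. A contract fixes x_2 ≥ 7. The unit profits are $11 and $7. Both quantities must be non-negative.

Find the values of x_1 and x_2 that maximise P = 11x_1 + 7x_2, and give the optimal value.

x_1 = 111/4, x_2 = 7, maximum P = 1417/4

Feasible corners and P = 11x_1 + 7x_2:
  (0, 51/2) → P = 357/2
  (0, 7) → P = 49
  (111/4, 7) → P = 1417/4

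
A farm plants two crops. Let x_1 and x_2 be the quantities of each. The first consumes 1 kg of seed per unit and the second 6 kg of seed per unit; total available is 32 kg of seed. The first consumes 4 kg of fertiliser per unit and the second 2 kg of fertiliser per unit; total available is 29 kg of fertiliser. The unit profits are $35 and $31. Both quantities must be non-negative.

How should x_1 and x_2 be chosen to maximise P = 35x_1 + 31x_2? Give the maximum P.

x_1 = 5, x_2 = 9/2, maximum P = 629/2

At the optimal vertex, x_1 + 6x_2 = 32 and 4x_1 + 2x_2 = 29.
Solving simultaneously gives x_1 = 5, x_2 = 9/2.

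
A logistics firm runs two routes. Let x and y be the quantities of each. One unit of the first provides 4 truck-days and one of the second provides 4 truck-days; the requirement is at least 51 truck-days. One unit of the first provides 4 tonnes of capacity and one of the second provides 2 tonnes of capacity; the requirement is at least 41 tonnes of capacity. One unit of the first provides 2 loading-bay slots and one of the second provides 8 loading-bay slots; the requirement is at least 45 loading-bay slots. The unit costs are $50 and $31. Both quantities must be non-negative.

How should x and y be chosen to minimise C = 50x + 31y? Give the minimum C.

Vertices and C = 50x + 31y:
  (0, 41/2) → C = 1271/2
  (45/2, 0) → C = 1125
  (31/4, 5) → C = 1085/2
  (19/2, 13/4) → C = 2303/4
The feasible region is unbounded (it extends along (0, 1), (1, 0)), but C strictly increases along every unbounded feasible direction, so there is no improving ray and the minimum is attained at a vertex.

The binding constraints are 4x + 4y = 51 and 4x + 2y = 41.
Solving simultaneously gives x = 31/4, y = 5.

x = 31/4, y = 5, minimum C = 1085/2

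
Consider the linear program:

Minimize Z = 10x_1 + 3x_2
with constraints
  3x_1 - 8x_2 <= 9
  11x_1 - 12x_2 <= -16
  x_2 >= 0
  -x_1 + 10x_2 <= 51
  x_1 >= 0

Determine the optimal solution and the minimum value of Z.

Corner points and Z = 10x_1 + 3x_2:
  (226/49, 545/98) → Z = 6155/98
  (0, 4/3) → Z = 4
  (0, 51/10) → Z = 153/10

x_1 = 0, x_2 = 4/3, minimum Z = 4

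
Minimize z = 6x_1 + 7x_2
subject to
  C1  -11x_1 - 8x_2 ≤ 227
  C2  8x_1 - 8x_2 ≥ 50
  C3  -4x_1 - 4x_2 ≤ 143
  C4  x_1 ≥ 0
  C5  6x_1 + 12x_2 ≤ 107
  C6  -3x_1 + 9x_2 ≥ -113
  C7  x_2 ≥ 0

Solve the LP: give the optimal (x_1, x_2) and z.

x_1 = 25/4, x_2 = 0, minimum z = 75/2

Extreme points and z = 6x_1 + 7x_2:
  (91/9, 139/36) → z = 3157/36
  (25/4, 0) → z = 75/2
  (107/6, 0) → z = 107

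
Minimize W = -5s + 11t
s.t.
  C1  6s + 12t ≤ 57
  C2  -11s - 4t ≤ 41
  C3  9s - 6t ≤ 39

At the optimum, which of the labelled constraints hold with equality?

Vertices and W = -5s + 11t:
  (-20/3, 97/12) → W = 489/4
  (45/8, 31/16) → W = -109/16
  (-15/17, -133/17) → W = -1388/17

The minimum is at (-15/17, -133/17). Substituting into each constraint, equality holds for C2 and C3; the remaining constraints have slack.

C2 and C3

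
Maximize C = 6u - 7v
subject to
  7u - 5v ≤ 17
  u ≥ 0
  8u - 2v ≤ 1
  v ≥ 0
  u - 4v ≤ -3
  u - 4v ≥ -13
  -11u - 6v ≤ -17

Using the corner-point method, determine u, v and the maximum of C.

u = 4/7, v = 25/14, maximum C = -127/14

Extreme points and C = 6u - 7v:
  (0, 13/4) → C = -91/4
  (0, 17/6) → C = -119/6
  (1, 7/2) → C = -37/2
  (4/7, 25/14) → C = -127/14

At the optimal vertex, 8u - 2v = 1 and -11u - 6v = -17.
Solving simultaneously gives u = 4/7, v = 25/14.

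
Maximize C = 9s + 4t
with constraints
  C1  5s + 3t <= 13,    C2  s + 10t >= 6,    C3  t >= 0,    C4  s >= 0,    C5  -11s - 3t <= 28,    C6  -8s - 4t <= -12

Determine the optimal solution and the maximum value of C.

s = 112/47, t = 17/47, maximum C = 1076/47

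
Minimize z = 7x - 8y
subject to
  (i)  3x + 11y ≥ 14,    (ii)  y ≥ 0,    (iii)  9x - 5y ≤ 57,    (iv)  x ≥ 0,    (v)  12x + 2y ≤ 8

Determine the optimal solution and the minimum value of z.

x = 0, y = 4, minimum z = -32

Extreme points and z = 7x - 8y:
  (0, 14/11) → z = -112/11
  (10/21, 8/7) → z = -122/21
  (0, 4) → z = -32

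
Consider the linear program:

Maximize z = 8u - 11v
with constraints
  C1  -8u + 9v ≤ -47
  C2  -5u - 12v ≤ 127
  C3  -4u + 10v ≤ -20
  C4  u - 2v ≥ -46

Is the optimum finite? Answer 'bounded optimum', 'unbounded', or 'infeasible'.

unbounded

From the feasible point (-193/47, -417/47), moving in the direction (10, 4) keeps every constraint satisfied while z increases without bound.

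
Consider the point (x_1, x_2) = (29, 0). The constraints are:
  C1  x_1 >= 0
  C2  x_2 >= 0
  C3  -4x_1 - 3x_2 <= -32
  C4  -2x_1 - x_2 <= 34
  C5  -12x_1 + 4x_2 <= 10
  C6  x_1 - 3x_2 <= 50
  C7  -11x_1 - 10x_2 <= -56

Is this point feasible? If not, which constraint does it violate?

feasible

C1: 29 ≥ 0 ✓
C2: 0 ≥ 0 ✓
C3: -116 ≤ -32 ✓
C4: -58 ≤ 34 ✓
C5: -348 ≤ 10 ✓
C6: 29 ≤ 50 ✓
C7: -319 ≤ -56 ✓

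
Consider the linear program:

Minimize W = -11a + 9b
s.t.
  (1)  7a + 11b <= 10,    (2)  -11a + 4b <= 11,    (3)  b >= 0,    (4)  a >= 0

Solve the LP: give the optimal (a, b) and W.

a = 10/7, b = 0, minimum W = -110/7

Feasible corners and W = -11a + 9b:
  (10/7, 0) → W = -110/7
  (0, 10/11) → W = 90/11
  (0, 0) → W = 0

The optimum lies where 7a + 11b = 10 and b = 0.
Solving simultaneously gives a = 10/7, b = 0.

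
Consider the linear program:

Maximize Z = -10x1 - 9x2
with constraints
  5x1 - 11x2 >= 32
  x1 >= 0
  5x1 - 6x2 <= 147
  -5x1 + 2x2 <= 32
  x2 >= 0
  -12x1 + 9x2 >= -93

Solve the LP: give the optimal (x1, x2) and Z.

x1 = 32/5, x2 = 0, maximum Z = -64

Extreme points and Z = -10x1 - 9x2:
  (32/5, 0) → Z = -64
  (245/29, 27/29) → Z = -2693/29
  (31/4, 0) → Z = -155/2

At the optimal vertex, 5x1 - 11x2 = 32 and x2 = 0.
Solving simultaneously gives x1 = 32/5, x2 = 0.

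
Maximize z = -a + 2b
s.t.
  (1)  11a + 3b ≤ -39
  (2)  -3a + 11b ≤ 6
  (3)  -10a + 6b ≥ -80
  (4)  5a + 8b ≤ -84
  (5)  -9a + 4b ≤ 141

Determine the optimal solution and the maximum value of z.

Corner points and z = -a + 2b:
  (1/16, -635/48) → z = -1273/48
  (-60/73, -729/73) → z = -1398/73
  (-972/79, -222/79) → z = 528/79
  (-509/29, -123/29) → z = 263/29
  (-583/7, -1065/7) → z = -221

At the optimal vertex, -3a + 11b = 6 and -9a + 4b = 141.
Solving simultaneously gives a = -509/29, b = -123/29.

a = -509/29, b = -123/29, maximum z = 263/29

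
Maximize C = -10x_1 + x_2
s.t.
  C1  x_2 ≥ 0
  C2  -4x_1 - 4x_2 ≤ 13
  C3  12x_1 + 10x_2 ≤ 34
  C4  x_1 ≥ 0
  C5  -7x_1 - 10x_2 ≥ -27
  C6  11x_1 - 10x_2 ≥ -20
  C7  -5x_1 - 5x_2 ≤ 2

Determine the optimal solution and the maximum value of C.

Extreme points and C = -10x_1 + x_2:
  (17/6, 0) → C = -85/3
  (0, 0) → C = 0
  (7/5, 43/25) → C = -307/25
  (0, 2) → C = 2
  (7/18, 437/180) → C = -263/180

At the optimal vertex, x_1 = 0 and 11x_1 - 10x_2 = -20.
Solving simultaneously gives x_1 = 0, x_2 = 2.

x_1 = 0, x_2 = 2, maximum C = 2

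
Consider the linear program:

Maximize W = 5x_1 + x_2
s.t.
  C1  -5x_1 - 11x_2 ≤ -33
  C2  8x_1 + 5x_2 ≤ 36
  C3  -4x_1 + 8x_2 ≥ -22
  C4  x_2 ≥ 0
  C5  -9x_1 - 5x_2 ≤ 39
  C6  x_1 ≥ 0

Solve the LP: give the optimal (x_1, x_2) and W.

Corner points and W = 5x_1 + x_2:
  (11/3, 4/3) → W = 59/3
  (0, 3) → W = 3
  (0, 36/5) → W = 36/5

x_1 = 11/3, x_2 = 4/3, maximum W = 59/3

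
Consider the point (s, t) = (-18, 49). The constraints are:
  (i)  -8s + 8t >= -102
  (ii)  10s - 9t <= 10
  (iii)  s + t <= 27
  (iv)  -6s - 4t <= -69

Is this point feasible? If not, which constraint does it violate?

not feasible — violates (iii)

Constraint (iii): s + t = 31, which is not ≤ 27. All other constraints are satisfied.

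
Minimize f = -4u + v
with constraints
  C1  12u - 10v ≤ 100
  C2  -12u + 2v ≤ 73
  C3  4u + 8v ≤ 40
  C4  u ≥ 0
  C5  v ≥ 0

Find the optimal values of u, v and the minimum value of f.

Extreme points and f = -4u + v:
  (150/17, 10/17) → f = -590/17
  (25/3, 0) → f = -100/3
  (0, 5) → f = 5
  (0, 0) → f = 0

At the optimal vertex, 12u - 10v = 100 and 4u + 8v = 40.
Solving simultaneously gives u = 150/17, v = 10/17.

u = 150/17, v = 10/17, minimum f = -590/17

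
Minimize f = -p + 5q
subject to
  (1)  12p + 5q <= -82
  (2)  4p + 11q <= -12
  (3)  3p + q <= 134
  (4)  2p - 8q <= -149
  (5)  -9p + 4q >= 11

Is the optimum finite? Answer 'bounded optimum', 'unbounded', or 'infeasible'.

unbounded

From the feasible point (-1735/54, 286/27), moving in the direction (-8, -2) keeps every constraint satisfied while f decreases without bound.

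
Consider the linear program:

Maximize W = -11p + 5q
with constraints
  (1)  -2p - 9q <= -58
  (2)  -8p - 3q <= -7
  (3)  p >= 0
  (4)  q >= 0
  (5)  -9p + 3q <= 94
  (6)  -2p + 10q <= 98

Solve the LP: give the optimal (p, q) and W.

p = 0, q = 49/5, maximum W = 49

Vertices and W = -11p + 5q:
  (0, 58/9) → W = 290/9
  (29, 0) → W = -319
  (0, 49/5) → W = 49
The feasible region is unbounded (it extends along (1, 0), (5, 1)), but W strictly decreases along every unbounded feasible direction, so there is no improving ray and the maximum is attained at a vertex.

The binding constraints are p = 0 and -2p + 10q = 98.
Solving simultaneously gives p = 0, q = 49/5.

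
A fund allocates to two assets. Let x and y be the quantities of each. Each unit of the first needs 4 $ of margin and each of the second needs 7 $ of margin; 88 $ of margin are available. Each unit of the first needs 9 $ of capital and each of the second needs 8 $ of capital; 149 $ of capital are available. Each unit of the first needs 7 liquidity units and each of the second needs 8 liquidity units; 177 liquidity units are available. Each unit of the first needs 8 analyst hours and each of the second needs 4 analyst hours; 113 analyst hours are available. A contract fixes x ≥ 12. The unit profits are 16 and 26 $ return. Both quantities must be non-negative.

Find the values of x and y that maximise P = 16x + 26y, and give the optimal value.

x = 12, y = 17/4, maximum P = 605/2

Vertices and P = 16x + 26y:
  (113/8, 0) → P = 226
  (12, 0) → P = 192
  (12, 17/4) → P = 605/2

The binding constraints are 8x + 4y = 113 and x = 12.
Solving simultaneously gives x = 12, y = 17/4.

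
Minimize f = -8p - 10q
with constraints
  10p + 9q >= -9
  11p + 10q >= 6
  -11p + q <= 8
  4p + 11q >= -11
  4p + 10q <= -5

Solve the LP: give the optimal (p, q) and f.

p = 55/4, q = -6, minimum f = -50

Feasible corners and f = -8p - 10q:
  (176/81, -145/81) → f = 14/27
  (11/7, -79/70) → f = -9/7
  (55/4, -6) → f = -50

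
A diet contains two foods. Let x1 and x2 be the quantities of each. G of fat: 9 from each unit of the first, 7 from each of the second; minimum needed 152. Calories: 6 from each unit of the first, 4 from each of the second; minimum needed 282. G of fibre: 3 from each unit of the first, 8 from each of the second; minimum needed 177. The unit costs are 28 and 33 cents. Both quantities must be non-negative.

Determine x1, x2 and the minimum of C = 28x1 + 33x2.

Feasible corners and C = 28x1 + 33x2:
  (0, 141/2) → C = 4653/2
  (59, 0) → C = 1652
  (43, 6) → C = 1402
The feasible region is unbounded (it extends along (0, 1), (1, 0)), but C strictly increases along every unbounded feasible direction, so there is no improving ray and the minimum is attained at a vertex.

x1 = 43, x2 = 6, minimum C = 1402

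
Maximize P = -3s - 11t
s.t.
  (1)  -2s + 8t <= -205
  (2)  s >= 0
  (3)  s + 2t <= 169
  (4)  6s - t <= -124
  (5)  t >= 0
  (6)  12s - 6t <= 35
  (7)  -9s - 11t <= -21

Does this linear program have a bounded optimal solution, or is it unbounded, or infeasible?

infeasible

The boundaries 12s - 6t = 35 and -9s - 11t = -21 meet at (511/186, -21/62), but that point violates -2s + 8t ≤ -205. Every candidate vertex is excluded by some other constraint, so the feasible region is empty.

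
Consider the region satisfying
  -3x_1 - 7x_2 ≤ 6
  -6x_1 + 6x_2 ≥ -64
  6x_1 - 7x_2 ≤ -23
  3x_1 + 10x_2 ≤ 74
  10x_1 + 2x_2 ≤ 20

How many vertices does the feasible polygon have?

Pairwise boundary intersections that survive every other constraint:
  (-29/9, 11/21)
  (-578/9, 80/3)
  (47/41, 175/41)
  (26/47, 340/47)

4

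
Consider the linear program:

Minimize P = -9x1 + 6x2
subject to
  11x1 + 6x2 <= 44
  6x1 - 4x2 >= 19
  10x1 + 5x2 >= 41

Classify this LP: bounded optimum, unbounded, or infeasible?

unbounded

From the feasible point (26/5, -11/5), moving in the direction (6, -11) keeps every constraint satisfied while P decreases without bound.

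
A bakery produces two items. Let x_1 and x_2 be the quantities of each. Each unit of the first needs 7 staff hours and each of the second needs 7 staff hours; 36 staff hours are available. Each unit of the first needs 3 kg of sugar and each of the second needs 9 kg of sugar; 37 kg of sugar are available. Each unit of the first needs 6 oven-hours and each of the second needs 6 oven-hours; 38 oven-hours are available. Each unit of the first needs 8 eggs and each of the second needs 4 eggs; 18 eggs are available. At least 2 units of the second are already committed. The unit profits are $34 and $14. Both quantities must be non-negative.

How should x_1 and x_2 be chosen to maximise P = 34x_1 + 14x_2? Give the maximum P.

Corner points and P = 34x_1 + 14x_2:
  (0, 37/9) → P = 518/9
  (0, 2) → P = 28
  (7/30, 121/30) → P = 322/5
  (5/4, 2) → P = 141/2

At the optimal vertex, 8x_1 + 4x_2 = 18 and x_2 = 2.
Solving simultaneously gives x_1 = 5/4, x_2 = 2.

x_1 = 5/4, x_2 = 2, maximum P = 141/2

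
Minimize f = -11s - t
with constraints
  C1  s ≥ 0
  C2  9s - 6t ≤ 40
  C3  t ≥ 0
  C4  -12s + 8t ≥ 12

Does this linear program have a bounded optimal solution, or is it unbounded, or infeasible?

unbounded

From the feasible point (0, 3/2), moving in the direction (0, 1) keeps every constraint satisfied while f decreases without bound.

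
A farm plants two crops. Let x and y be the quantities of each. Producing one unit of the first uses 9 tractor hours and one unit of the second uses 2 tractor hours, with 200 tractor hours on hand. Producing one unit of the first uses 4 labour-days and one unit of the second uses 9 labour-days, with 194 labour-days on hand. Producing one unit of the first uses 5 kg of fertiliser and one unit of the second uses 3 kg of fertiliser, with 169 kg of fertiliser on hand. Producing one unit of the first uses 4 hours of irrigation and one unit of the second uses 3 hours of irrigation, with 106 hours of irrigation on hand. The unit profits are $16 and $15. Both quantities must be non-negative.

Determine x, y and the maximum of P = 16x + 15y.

x = 31/2, y = 44/3, maximum P = 468

Feasible corners and P = 16x + 15y:
  (0, 0) → P = 0
  (0, 194/9) → P = 970/3
  (200/9, 0) → P = 3200/9
  (388/19, 154/19) → P = 8518/19
  (31/2, 44/3) → P = 468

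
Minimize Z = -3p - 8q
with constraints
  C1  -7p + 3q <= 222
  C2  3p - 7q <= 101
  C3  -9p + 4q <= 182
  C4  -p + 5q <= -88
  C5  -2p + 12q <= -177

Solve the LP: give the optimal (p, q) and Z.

Feasible corners and Z = -3p - 8q:
  (-1678/51, -485/17) → Z = 5558/17
  (-111/8, -163/8) → Z = 1637/8
  (-1262/41, -974/41) → Z = 11578/41

At the optimal vertex, 3p - 7q = 101 and -p + 5q = -88.
Solving simultaneously gives p = -111/8, q = -163/8.

p = -111/8, q = -163/8, minimum Z = 1637/8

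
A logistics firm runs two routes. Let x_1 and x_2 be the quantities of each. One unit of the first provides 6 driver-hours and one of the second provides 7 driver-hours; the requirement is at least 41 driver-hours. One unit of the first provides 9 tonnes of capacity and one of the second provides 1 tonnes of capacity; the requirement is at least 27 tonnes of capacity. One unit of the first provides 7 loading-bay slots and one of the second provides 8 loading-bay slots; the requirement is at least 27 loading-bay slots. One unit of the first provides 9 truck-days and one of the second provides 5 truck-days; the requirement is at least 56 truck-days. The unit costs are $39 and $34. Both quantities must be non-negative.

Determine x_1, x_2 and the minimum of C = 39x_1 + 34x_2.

x_1 = 17/3, x_2 = 1, minimum C = 255

Corner points and C = 39x_1 + 34x_2:
  (0, 27) → C = 918
  (41/6, 0) → C = 533/2
  (17/3, 1) → C = 255
  (79/36, 29/4) → C = 3985/12
The feasible region is unbounded (it extends along (0, 1), (1, 0)), but C strictly increases along every unbounded feasible direction, so there is no improving ray and the minimum is attained at a vertex.

The binding constraints are 6x_1 + 7x_2 = 41 and 9x_1 + 5x_2 = 56.
Solving simultaneously gives x_1 = 17/3, x_2 = 1.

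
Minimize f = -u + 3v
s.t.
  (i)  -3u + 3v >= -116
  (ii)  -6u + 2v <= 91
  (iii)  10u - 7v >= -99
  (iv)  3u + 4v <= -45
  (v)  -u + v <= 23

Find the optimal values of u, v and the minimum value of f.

u = -505/12, v = -323/4, minimum f = -1201/6

Extreme points and f = -u + 3v:
  (-505/12, -323/4) → f = -1201/6
  (47/3, -23) → f = -254/3
  (-439/22, -158/11) → f = -509/22
  (-711/61, -153/61) → f = 252/61

At the optimal vertex, -3u + 3v = -116 and -6u + 2v = 91.
Solving simultaneously gives u = -505/12, v = -323/4.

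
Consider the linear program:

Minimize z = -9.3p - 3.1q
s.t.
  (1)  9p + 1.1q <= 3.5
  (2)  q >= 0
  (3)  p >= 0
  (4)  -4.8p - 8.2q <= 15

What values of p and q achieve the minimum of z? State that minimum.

Vertices and z = -9.3p - 3.1q:
  (7/18, 0) → z = -217/60
  (0, 35/11) → z = -217/22
  (0, 0) → z = 0

The binding constraints are 9p + 1.1q = 3.5 and p = 0.
Solving simultaneously gives p = 0, q = 35/11.

p = 0, q = 35/11, minimum z = -217/22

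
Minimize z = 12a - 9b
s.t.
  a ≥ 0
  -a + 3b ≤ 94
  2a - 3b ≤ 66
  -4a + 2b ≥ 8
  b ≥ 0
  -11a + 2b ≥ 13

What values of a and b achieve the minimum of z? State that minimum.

a = 0, b = 94/3, minimum z = -282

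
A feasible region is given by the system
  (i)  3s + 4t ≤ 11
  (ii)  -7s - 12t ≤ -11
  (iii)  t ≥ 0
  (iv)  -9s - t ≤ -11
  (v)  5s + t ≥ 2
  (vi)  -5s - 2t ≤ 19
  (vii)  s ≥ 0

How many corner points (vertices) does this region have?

4

Of the 21 pairwise boundary intersections, those satisfying every inequality are:
  (11/3, 0)
  (1, 2)
  (11/7, 0)
  (121/101, 22/101)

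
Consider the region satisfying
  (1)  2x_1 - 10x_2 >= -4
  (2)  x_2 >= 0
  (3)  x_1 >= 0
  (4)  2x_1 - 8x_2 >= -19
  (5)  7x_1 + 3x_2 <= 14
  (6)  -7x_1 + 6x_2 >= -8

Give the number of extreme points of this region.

5

Of the 15 pairwise boundary intersections, those satisfying every inequality are:
  (0, 2/5)
  (32/19, 14/19)
  (0, 0)
  (8/7, 0)
  (12/7, 2/3)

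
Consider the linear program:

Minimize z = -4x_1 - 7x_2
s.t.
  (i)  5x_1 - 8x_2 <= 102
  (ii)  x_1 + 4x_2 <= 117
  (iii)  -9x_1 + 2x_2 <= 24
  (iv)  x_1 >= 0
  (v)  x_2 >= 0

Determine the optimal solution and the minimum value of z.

x_1 = 48, x_2 = 69/4, minimum z = -1251/4

Vertices and z = -4x_1 - 7x_2:
  (48, 69/4) → z = -1251/4
  (102/5, 0) → z = -408/5
  (69/19, 1077/38) → z = -8091/38
  (0, 12) → z = -84
  (0, 0) → z = 0

The optimum lies where 5x_1 - 8x_2 = 102 and x_1 + 4x_2 = 117.
Solving simultaneously gives x_1 = 48, x_2 = 69/4.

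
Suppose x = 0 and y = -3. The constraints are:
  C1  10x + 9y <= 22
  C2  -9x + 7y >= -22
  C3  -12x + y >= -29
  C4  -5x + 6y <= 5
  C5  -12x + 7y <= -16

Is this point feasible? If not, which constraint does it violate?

feasible

C1: -27 ≤ 22 ✓
C2: -21 ≥ -22 ✓
C3: -3 ≥ -29 ✓
C4: -18 ≤ 5 ✓
C5: -21 ≤ -16 ✓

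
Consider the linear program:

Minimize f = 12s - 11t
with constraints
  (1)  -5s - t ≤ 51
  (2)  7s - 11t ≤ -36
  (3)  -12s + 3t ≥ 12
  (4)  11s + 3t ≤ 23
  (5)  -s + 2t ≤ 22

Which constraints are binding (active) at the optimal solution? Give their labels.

Extreme points and f = 12s - 11t:
  (-597/62, -177/62) → f = -5217/62
  (-124/11, 59/11) → f = -2137/11
  (-8/37, 116/37) → f = -1372/37
  (11/23, 136/23) → f = -1364/23
  (-4/5, 53/5) → f = -631/5

The minimum is at (-124/11, 59/11). Substituting into each constraint, equality holds for (1) and (5); the remaining constraints have slack.

(1) and (5)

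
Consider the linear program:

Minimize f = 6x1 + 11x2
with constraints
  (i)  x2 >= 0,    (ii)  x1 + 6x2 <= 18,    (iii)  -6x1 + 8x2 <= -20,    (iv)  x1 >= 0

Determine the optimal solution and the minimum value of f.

Extreme points and f = 6x1 + 11x2:
  (18, 0) → f = 108
  (10/3, 0) → f = 20
  (6, 2) → f = 58

The optimum lies where x2 = 0 and -6x1 + 8x2 = -20.
Solving simultaneously gives x1 = 10/3, x2 = 0.

x1 = 10/3, x2 = 0, minimum f = 20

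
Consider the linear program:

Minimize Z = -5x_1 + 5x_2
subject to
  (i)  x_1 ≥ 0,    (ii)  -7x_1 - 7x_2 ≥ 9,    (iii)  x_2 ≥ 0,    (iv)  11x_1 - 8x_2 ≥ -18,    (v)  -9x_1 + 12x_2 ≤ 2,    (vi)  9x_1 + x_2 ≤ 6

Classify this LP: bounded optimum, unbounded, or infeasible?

The boundaries x_1 = 0 and -7x_1 - 7x_2 = 9 meet at (0, -9/7), but that point violates x_2 ≥ 0. Every candidate vertex is excluded by some other constraint, so the feasible region is empty.

infeasible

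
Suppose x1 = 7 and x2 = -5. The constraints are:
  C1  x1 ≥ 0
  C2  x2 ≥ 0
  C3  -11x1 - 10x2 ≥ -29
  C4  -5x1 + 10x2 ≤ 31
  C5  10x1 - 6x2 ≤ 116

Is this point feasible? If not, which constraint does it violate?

not feasible — violates C2

Constraint C2: x2 = -5, which is not ≥ 0. All other constraints are satisfied.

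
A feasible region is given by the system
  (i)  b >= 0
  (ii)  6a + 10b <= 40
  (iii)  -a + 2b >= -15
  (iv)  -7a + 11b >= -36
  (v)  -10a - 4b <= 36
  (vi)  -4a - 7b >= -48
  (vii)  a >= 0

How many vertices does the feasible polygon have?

Pairwise boundary intersections that survive every other constraint:
  (36/7, 0)
  (0, 0)
  (100/17, 8/17)
  (0, 4)

4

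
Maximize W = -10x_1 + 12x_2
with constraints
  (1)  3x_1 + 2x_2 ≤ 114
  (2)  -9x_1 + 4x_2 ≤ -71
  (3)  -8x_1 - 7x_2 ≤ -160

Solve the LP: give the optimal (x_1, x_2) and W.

Corner points and W = -10x_1 + 12x_2:
  (299/15, 271/10) → W = 1888/15
  (478/5, -432/5) → W = -9964/5
  (1137/95, 872/95) → W = -906/95

At the optimal vertex, 3x_1 + 2x_2 = 114 and -9x_1 + 4x_2 = -71.
Solving simultaneously gives x_1 = 299/15, x_2 = 271/10.

x_1 = 299/15, x_2 = 271/10, maximum W = 1888/15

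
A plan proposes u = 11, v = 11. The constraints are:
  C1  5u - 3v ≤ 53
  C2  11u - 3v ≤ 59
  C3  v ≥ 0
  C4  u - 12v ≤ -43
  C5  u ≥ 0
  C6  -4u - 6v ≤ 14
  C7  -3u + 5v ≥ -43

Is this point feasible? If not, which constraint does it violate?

not feasible — violates C2

Constraint C2: 11u - 3v = 88, which is not ≤ 59. All other constraints are satisfied.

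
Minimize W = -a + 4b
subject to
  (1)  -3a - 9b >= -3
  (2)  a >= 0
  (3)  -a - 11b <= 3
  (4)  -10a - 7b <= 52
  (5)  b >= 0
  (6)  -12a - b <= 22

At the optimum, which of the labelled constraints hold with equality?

Extreme points and W = -a + 4b:
  (0, 1/3) → W = 4/3
  (1, 0) → W = -1
  (0, 0) → W = 0

The minimum is at (1, 0). Substituting into each constraint, equality holds for (1) and (5); the remaining constraints have slack.

(1) and (5)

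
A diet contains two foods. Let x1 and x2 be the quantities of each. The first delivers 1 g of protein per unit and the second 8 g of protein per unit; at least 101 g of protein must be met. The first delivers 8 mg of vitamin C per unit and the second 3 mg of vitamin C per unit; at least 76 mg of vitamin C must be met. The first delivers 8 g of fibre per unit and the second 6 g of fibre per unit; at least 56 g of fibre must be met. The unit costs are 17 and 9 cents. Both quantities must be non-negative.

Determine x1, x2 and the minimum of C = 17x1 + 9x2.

Feasible corners and C = 17x1 + 9x2:
  (0, 76/3) → C = 228
  (101, 0) → C = 1717
  (5, 12) → C = 193
The feasible region is unbounded (it extends along (0, 1), (1, 0)), but C strictly increases along every unbounded feasible direction, so there is no improving ray and the minimum is attained at a vertex.

At the optimal vertex, x1 + 8x2 = 101 and 8x1 + 3x2 = 76.
Solving simultaneously gives x1 = 5, x2 = 12.

x1 = 5, x2 = 12, minimum C = 193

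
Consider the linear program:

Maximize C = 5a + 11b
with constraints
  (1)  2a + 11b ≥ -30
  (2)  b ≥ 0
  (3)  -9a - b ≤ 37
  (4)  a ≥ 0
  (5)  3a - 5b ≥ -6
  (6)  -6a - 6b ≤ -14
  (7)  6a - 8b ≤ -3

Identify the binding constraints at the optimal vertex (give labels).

Extreme points and C = 5a + 11b:
  (17/24, 13/8) → C = 257/12
  (11/2, 9/2) → C = 77
  (47/42, 17/14) → C = 398/21

The maximum is at (11/2, 9/2). Substituting into each constraint, equality holds for (5) and (7); the remaining constraints have slack.

(5) and (7)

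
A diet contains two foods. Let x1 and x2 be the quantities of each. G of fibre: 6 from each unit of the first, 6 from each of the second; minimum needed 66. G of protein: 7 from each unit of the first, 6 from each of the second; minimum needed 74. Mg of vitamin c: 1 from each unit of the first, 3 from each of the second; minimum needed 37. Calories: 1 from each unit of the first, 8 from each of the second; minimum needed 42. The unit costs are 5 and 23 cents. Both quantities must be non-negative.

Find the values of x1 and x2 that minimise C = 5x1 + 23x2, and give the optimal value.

x1 = 34, x2 = 1, minimum C = 193

Feasible corners and C = 5x1 + 23x2:
  (0, 37/3) → C = 851/3
  (42, 0) → C = 210
  (34, 1) → C = 193
The feasible region is unbounded (it extends along (0, 1), (1, 0)), but C strictly increases along every unbounded feasible direction, so there is no improving ray and the minimum is attained at a vertex.

The binding constraints are x1 + 3x2 = 37 and x1 + 8x2 = 42.
Solving simultaneously gives x1 = 34, x2 = 1.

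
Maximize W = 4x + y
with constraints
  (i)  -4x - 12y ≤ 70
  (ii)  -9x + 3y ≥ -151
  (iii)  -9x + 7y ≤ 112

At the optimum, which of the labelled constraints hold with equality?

(ii) and (iii)

Feasible corners and W = 4x + y:
  (267/20, -617/60) → W = 2587/60
  (-917/68, -91/68) → W = -3759/68
  (1393/36, 263/4) → W = 7939/36

The maximum is at (1393/36, 263/4). Substituting into each constraint, equality holds for (ii) and (iii); the remaining constraints have slack.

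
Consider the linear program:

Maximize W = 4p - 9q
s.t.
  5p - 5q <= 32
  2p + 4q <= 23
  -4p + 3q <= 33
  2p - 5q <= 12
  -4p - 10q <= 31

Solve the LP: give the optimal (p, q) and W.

Extreme points and W = 4p - 9q:
  (81/10, 17/10) → W = 171/10
  (20/3, 4/15) → W = 364/15
  (-63/22, 79/11) → W = -837/11
  (-423/52, 2/13) → W = -441/13
  (-7/8, -11/4) → W = 85/4

The binding constraints are 5p - 5q = 32 and 2p - 5q = 12.
Solving simultaneously gives p = 20/3, q = 4/15.

p = 20/3, q = 4/15, maximum W = 364/15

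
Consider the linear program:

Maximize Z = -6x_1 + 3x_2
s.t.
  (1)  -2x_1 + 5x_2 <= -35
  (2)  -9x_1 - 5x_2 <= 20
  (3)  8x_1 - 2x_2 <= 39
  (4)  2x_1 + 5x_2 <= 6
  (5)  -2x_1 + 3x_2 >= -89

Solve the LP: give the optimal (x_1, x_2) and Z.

Feasible corners and Z = -6x_1 + 3x_2:
  (15/11, -71/11) → Z = -303/11
  (125/36, -101/18) → Z = -113/3
  (155/58, -511/58) → Z = -2463/58

The optimum lies where -2x_1 + 5x_2 = -35 and -9x_1 - 5x_2 = 20.
Solving simultaneously gives x_1 = 15/11, x_2 = -71/11.

x_1 = 15/11, x_2 = -71/11, maximum Z = -303/11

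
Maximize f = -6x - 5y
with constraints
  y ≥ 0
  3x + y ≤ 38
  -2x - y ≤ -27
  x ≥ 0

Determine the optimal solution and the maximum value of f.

Corner points and f = -6x - 5y:
  (11, 5) → f = -91
  (0, 38) → f = -190
  (0, 27) → f = -135

x = 11, y = 5, maximum f = -91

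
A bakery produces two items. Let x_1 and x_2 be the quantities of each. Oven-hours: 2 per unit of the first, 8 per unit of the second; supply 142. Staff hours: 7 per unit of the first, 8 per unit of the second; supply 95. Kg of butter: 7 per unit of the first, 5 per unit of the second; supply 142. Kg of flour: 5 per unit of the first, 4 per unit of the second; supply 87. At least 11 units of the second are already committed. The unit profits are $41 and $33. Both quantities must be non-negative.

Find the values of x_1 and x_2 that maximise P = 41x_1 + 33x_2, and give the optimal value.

x_1 = 1, x_2 = 11, maximum P = 404

Vertices and P = 41x_1 + 33x_2:
  (0, 95/8) → P = 3135/8
  (0, 11) → P = 363
  (1, 11) → P = 404

The optimum lies where 7x_1 + 8x_2 = 95 and x_2 = 11.
Solving simultaneously gives x_1 = 1, x_2 = 11.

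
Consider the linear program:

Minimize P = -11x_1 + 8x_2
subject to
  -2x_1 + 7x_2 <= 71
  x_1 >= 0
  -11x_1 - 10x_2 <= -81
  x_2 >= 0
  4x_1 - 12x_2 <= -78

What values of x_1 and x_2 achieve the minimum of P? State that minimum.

x_1 = 153/2, x_2 = 32, minimum P = -1171/2

Vertices and P = -11x_1 + 8x_2:
  (0, 71/7) → P = 568/7
  (153/2, 32) → P = -1171/2
  (0, 81/10) → P = 324/5
  (48/43, 591/86) → P = 1836/43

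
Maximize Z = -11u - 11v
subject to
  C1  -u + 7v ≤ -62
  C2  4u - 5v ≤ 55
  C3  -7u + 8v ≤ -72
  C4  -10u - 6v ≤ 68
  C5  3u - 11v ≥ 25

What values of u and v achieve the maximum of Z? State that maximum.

u = -5/37, v = -411/37, maximum Z = 4576/37

Feasible corners and Z = -11u - 11v:
  (75/23, -193/23) → Z = 1298/23
  (8/41, -362/41) → Z = 3894/41
  (-5/37, -411/37) → Z = 4576/37
  (-56/61, -598/61) → Z = 7194/61

At the optimal vertex, 4u - 5v = 55 and -10u - 6v = 68.
Solving simultaneously gives u = -5/37, v = -411/37.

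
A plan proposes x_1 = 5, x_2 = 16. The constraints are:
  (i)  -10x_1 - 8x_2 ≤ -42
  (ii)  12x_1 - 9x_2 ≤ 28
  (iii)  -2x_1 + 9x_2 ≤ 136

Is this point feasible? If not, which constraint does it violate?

feasible

(i): -178 ≤ -42 ✓
(ii): -84 ≤ 28 ✓
(iii): 134 ≤ 136 ✓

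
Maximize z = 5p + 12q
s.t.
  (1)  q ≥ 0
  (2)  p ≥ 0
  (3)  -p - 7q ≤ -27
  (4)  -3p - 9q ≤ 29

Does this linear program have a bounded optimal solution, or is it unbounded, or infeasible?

From the feasible point (27, 0), moving in the direction (0, 1) keeps every constraint satisfied while z increases without bound.

unbounded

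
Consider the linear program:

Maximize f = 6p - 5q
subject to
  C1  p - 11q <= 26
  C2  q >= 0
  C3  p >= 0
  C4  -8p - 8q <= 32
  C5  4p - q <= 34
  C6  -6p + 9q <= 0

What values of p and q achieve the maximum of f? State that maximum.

p = 17/2, q = 0, maximum f = 51

Vertices and f = 6p - 5q:
  (0, 0) → f = 0
  (17/2, 0) → f = 51
  (51/5, 34/5) → f = 136/5

At the optimal vertex, q = 0 and 4p - q = 34.
Solving simultaneously gives p = 17/2, q = 0.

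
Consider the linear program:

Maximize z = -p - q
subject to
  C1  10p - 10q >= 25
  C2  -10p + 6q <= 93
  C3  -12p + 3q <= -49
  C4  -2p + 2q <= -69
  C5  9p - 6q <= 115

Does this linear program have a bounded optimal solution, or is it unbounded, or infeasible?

infeasible

The boundaries 10p - 10q = 25 and -12p + 3q = -49 meet at (83/18, 19/9), but that point violates -2p + 2q ≤ -69. Every candidate vertex is excluded by some other constraint, so the feasible region is empty.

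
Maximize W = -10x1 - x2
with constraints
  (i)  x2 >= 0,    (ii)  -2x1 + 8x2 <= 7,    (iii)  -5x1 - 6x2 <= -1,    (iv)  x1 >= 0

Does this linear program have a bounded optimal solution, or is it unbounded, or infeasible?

Vertices and W = -10x1 - x2:
  (1/5, 0) → W = -2
  (0, 7/8) → W = -7/8
  (0, 1/6) → W = -1/6
The feasible region has finitely many vertices and no improving ray; the maximum is -1/6 at (0, 1/6).

bounded optimum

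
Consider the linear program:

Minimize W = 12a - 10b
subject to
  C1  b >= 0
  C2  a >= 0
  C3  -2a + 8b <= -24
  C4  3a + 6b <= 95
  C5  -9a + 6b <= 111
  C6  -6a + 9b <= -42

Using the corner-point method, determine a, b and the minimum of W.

Corner points and W = 12a - 10b:
  (12, 0) → W = 144
  (95/3, 0) → W = 380
  (226/9, 59/18) → W = 2417/9

a = 12, b = 0, minimum W = 144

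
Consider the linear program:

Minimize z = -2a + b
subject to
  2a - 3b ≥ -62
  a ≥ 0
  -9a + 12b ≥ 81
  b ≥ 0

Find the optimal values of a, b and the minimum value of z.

Corner points and z = -2a + b:
  (0, 62/3) → z = 62/3
  (167, 132) → z = -202
  (0, 27/4) → z = 27/4

At the optimal vertex, 2a - 3b = -62 and -9a + 12b = 81.
Solving simultaneously gives a = 167, b = 132.

a = 167, b = 132, minimum z = -202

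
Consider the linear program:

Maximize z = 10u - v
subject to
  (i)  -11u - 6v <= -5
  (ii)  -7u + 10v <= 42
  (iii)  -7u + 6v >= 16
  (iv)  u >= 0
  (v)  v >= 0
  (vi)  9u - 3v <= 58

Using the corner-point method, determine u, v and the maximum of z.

Corner points and z = 10u - v:
  (23/7, 13/2) → z = 369/14
  (0, 21/5) → z = -21/5
  (0, 8/3) → z = -8/3

u = 23/7, v = 13/2, maximum z = 369/14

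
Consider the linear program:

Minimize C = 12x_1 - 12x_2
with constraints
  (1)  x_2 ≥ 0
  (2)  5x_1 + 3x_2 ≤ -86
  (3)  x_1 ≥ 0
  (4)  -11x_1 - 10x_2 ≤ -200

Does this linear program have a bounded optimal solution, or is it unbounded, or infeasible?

infeasible

The boundaries x_2 = 0 and -11x_1 - 10x_2 = -200 meet at (200/11, 0), but that point violates 5x_1 + 3x_2 ≤ -86. Every candidate vertex is excluded by some other constraint, so the feasible region is empty.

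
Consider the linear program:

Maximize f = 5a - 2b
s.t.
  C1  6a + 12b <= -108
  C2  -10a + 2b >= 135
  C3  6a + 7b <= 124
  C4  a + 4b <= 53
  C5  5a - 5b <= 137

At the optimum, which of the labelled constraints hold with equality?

Feasible corners and f = 5a - 2b:
  (-153/11, -45/22) → f = -720/11
  (-89, 71/2) → f = -516
  (-949/40, -409/8) → f = -131/8
The feasible region is unbounded (it extends along (-4, 1), (-1, -1)), but f strictly decreases along every unbounded feasible direction, so there is no improving ray and the maximum is attained at a vertex.

The maximum is at (-949/40, -409/8). Substituting into each constraint, equality holds for C2 and C5; the remaining constraints have slack.

C2 and C5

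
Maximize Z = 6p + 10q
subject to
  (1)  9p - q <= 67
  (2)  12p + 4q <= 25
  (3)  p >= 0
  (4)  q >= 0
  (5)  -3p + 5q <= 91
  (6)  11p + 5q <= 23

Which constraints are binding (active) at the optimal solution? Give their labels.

(3) and (6)

Vertices and Z = 6p + 10q:
  (25/12, 0) → Z = 25/2
  (33/16, 1/16) → Z = 13
  (0, 0) → Z = 0
  (0, 23/5) → Z = 46

The maximum is at (0, 23/5). Substituting into each constraint, equality holds for (3) and (6); the remaining constraints have slack.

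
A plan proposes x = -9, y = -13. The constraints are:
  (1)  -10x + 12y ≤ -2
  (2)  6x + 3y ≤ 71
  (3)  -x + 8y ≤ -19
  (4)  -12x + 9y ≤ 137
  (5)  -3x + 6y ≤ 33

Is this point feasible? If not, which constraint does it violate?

(1): -66 ≤ -2 ✓
(2): -93 ≤ 71 ✓
(3): -95 ≤ -19 ✓
(4): -9 ≤ 137 ✓
(5): -51 ≤ 33 ✓

feasible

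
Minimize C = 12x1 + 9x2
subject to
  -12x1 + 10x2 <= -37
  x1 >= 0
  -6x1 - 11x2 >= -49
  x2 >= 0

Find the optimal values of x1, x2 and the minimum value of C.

x1 = 37/12, x2 = 0, minimum C = 37

Extreme points and C = 12x1 + 9x2:
  (299/64, 61/32) → C = 2343/32
  (37/12, 0) → C = 37
  (49/6, 0) → C = 98

At the optimal vertex, -12x1 + 10x2 = -37 and x2 = 0.
Solving simultaneously gives x1 = 37/12, x2 = 0.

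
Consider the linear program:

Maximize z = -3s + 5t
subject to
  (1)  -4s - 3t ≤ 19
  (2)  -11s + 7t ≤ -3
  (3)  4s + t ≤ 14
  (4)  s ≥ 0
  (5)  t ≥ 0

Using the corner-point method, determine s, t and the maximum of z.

s = 101/39, t = 142/39, maximum z = 407/39

Feasible corners and z = -3s + 5t:
  (101/39, 142/39) → z = 407/39
  (3/11, 0) → z = -9/11
  (7/2, 0) → z = -21/2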